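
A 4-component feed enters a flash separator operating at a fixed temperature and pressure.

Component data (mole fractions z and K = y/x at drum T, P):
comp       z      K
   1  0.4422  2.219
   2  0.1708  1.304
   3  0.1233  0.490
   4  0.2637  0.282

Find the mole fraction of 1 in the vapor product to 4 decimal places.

y_1 = 0.6095

Material balance + equilibrium reduce to Σ zᵢ(Kᵢ−1)/(1+ψ(Kᵢ−1)) = 0.
g(0) = ΣzᵢKᵢ − 1 = 0.3387 and g(1) = 1 − Σzᵢ/Kᵢ = -0.5170, so a root lies in (0, 1).
Newton iteration, ψ⁰ = 0.5:
  ψ = 0.5000: g = 0.00020, g' = -0.6542 → ψ = 0.5003
Converged at ψ = 0.5003.
Compositions from xᵢ = zᵢ/(1+ψ(Kᵢ−1)), yᵢ = Kᵢxᵢ:
  1: x = 0.2747, y = 0.6095
  2: x = 0.1483, y = 0.1933
  3: x = 0.1655, y = 0.0811
  4: x = 0.4115, y = 0.1161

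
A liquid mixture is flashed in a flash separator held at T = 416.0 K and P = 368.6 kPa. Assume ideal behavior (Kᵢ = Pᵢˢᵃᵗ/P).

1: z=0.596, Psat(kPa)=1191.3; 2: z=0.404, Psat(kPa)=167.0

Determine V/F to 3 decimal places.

V/F = 0.909

Raoult's law: Kᵢ = Pᵢˢᵃᵗ/P = Pᵢˢᵃᵗ/368.6.
  K_1 = 1191.3/368.6 = 3.23196, K_2 = 167.0/368.6 = 0.45307
Rachford–Rice: g(V/F) = Σ zᵢ(Kᵢ−1)/(1+V/F(Kᵢ−1)) = 0.
Feasibility: ΣzᵢKᵢ = 2.109, Σzᵢ/Kᵢ = 1.076 — both > 1, two phases present.
Newton–Raphson from V/F = 0.5:
  V/F = 0.500: g = 0.3245, g' = -0.892 → V/F = 0.864
  V/F = 0.864: g = 0.0355, g' = -0.781 → V/F = 0.909
Converged at V/F = 0.909.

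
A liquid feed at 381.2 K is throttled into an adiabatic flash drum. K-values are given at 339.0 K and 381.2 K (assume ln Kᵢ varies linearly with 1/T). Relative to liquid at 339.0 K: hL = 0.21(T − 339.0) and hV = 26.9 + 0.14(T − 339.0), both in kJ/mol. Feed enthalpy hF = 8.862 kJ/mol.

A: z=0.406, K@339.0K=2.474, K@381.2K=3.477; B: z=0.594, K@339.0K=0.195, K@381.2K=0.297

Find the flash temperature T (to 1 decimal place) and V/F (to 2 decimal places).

T = 355.6 K, V/F = 0.21

Adiabatic flash: solve Rachford–Rice at each trial T, then check hF = ψ·hV(T) + (1−ψ)·hL(T).
  T = 339.0 K: K = (2.474, 0.195), RR gives ψ = 0.101, H_out = 2.727 kJ/mol
  T = 381.2 K: K = (3.477, 0.297), RR gives ψ = 0.338, H_out = 16.949 kJ/mol
  T = 360.1 K: K = (2.962, 0.244), RR gives ψ = 0.234, H_out = 10.382 kJ/mol
  T = 349.6 K: K = (2.716, 0.219), RR gives ψ = 0.174, H_out = 6.765 kJ/mol
  T = 354.9 K: K = (2.839, 0.231), RR gives ψ = 0.205, H_out = 8.629 kJ/mol
  T = 357.5 K: K = (2.901, 0.237), RR gives ψ = 0.220, H_out = 9.514 kJ/mol
  T = 356.2 K: K = (2.870, 0.234), RR gives ψ = 0.213, H_out = 9.074 kJ/mol
Linear interpolation between T = 354.9 (H_out = 8.629) and T = 356.2 (H_out = 9.074) on hF = 8.862 gives T ≈ 355.6 K, at which ψ = 0.21.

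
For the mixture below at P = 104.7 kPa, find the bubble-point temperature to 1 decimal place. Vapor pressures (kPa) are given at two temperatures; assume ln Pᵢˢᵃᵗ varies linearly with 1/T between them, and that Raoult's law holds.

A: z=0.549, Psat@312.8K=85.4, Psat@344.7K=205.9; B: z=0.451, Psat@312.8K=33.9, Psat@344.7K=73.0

Bubble-point temperature: ΣzᵢPᵢˢᵃᵗ(T) = P. Interpolate ln Pᵢˢᵃᵗ = aᵢ + bᵢ/T.
  T = 312.8 K: ΣzᵢPᵢˢᵃᵗ = 62.17 kPa
  T = 344.7 K: ΣzᵢPᵢˢᵃᵗ = 145.96 kPa
  T = 328.8 K: ΣzᵢPᵢˢᵃᵗ = 97.36 kPa
  T = 336.8 K: ΣzᵢPᵢˢᵃᵗ = 119.92 kPa
  T = 332.8 K: ΣzᵢPᵢˢᵃᵗ = 108.19 kPa
  T = 330.8 K: ΣzᵢPᵢˢᵃᵗ = 102.66 kPa
Interpolating between 330.8 K and 332.8 K gives T ≈ 331.5 K.

T = 331.5 K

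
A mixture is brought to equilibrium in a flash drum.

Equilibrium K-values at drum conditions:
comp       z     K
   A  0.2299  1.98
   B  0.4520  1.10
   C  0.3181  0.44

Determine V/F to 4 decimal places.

Rachford–Rice: g(V/F) = Σ zᵢ(Kᵢ−1)/(1+V/F(Kᵢ−1)) = 0.
Check two-phase: ΣzᵢKᵢ = 1.0924 > 1 and Σzᵢ/Kᵢ = 1.2500 > 1, so g(0) = 0.0924 > 0 and g(1) = -0.2500 < 0.
Newton iteration, V/F⁰ = 0.5:
  V/F = 0.5000: g = -0.05315, g' = -0.2960 → V/F = 0.3204
  V/F = 0.3204: g = -0.00183, g' = -0.2803 → V/F = 0.3139
Converged at V/F = 0.3139.

V/F = 0.3139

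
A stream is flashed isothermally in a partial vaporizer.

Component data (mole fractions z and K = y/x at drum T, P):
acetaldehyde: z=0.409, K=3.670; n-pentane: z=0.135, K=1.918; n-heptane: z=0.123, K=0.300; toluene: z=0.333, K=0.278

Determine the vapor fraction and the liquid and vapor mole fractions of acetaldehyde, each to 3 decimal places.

Newton–Raphson from ψ = 0.47:
  ψ = 0.470: g = 0.0786, g' = -1.161 → ψ = 0.538
Converged at ψ = 0.538.
Compositions from xᵢ = zᵢ/(1+ψ(Kᵢ−1)), yᵢ = Kᵢxᵢ:
  acetaldehyde: x = 0.168, y = 0.616
  n-pentane: x = 0.090, y = 0.173
  n-heptane: x = 0.197, y = 0.059
  toluene: x = 0.544, y = 0.151

ψ = 0.538, x_acetaldehyde = 0.168, y_acetaldehyde = 0.616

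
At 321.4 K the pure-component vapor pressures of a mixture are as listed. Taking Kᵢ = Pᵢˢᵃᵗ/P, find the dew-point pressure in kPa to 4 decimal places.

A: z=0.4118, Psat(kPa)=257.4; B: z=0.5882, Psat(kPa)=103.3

Pdew = 137.1001 kPa

At the dew point ψ → 1, so Σzᵢ/Kᵢ = 1 with Kᵢ = Pᵢˢᵃᵗ/P ⇒ 1/P = Σzᵢ/Pᵢˢᵃᵗ.
1/P = 0.4118/257.4 + 0.5882/103.3 = 0.0072939 ⇒ P = 137.1001 kPa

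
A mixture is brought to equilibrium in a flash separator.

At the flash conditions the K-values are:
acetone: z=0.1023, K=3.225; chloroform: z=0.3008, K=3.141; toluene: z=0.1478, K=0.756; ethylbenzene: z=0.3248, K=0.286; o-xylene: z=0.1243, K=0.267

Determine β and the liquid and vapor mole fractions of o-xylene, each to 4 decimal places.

β = 0.3743, x_o-xylene = 0.1713, y_o-xylene = 0.0457

Let β = V/F and solve Σ zᵢ(Kᵢ−1)/(1+β(Kᵢ−1)) = 0.
Check two-phase: ΣzᵢKᵢ = 1.5125 > 1 and Σzᵢ/Kᵢ = 1.9242 > 1, so g(0) = 0.5125 > 0 and g(1) = -0.9242 < 0.
Newton iteration, β⁰ = 0.5:
  β = 0.5000: g = -0.12677, g' = -1.0134 → β = 0.3749
  β = 0.3749: g = -0.00066, g' = -1.0213 → β = 0.3743
Converged at β = 0.3743.
Compositions from xᵢ = zᵢ/(1+β(Kᵢ−1)), yᵢ = Kᵢxᵢ:
  acetone: x = 0.0558, y = 0.1800
  chloroform: x = 0.1670, y = 0.5245
  toluene: x = 0.1627, y = 0.1230
  ethylbenzene: x = 0.4432, y = 0.1268
  o-xylene: x = 0.1713, y = 0.0457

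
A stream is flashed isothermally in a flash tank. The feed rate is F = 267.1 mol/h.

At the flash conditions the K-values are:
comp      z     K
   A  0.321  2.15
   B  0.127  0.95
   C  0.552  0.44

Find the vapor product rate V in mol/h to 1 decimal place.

Material balance + equilibrium reduce to Σ zᵢ(Kᵢ−1)/(1+β(Kᵢ−1)) = 0.
g(0) = ΣzᵢKᵢ − 1 = 0.054 and g(1) = 1 − Σzᵢ/Kᵢ = -0.538, so a root lies in (0, 1).
Iterate (Newton) starting at β = 0.5:
  β = 0.500: g = -0.2015, g' = -0.505 → β = 0.101
  β = 0.101: g = -0.0035, g' = -0.535 → β = 0.095
Converged at β = 0.095.
Then V = β·F = 0.0949·267.1 = 25.3 mol/h and L = F − V = 241.8 mol/h.

V = 25.3 mol/h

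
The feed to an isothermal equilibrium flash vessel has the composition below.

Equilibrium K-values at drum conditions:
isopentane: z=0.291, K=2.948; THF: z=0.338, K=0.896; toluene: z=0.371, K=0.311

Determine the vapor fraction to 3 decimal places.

Material balance + equilibrium reduce to Σ zᵢ(Kᵢ−1)/(1+ψ(Kᵢ−1)) = 0.
g(0) = ΣzᵢKᵢ − 1 = 0.276 and g(1) = 1 − Σzᵢ/Kᵢ = -0.669, so a root lies in (0, 1).
Iterate (Newton) starting at ψ = 0.7:
  ψ = 0.700: g = -0.2918, g' = -0.859 → ψ = 0.360
  ψ = 0.360: g = -0.0434, g' = -0.697 → ψ = 0.298
  ψ = 0.298: g = 0.0008, g' = -0.725 → ψ = 0.299
Converged at ψ = 0.299.

ψ = 0.299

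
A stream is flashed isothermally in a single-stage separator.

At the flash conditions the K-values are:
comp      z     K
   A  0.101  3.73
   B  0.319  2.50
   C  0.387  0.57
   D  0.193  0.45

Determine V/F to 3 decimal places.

V/F = 0.554

Material balance + equilibrium reduce to Σ zᵢ(Kᵢ−1)/(1+V/F(Kᵢ−1)) = 0.
Feasibility: ΣzᵢKᵢ = 1.482, Σzᵢ/Kᵢ = 1.263 — both > 1, two phases present.
Newton–Raphson from V/F = 0.65:
  V/F = 0.650: g = -0.0545, g' = -0.561 → V/F = 0.553
  V/F = 0.553: g = 0.0006, g' = -0.578 → V/F = 0.554
Converged at V/F = 0.554.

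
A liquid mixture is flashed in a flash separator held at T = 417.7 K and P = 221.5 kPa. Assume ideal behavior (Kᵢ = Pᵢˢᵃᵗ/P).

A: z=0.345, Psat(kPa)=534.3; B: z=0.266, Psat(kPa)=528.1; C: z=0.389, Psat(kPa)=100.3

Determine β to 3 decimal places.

β = 0.839

Raoult's law: Kᵢ = Pᵢˢᵃᵗ/P = Pᵢˢᵃᵗ/221.5.
  K_A = 534.3/221.5 = 2.41219, K_B = 528.1/221.5 = 2.38420, K_C = 100.3/221.5 = 0.45282
Material balance + equilibrium reduce to Σ zᵢ(Kᵢ−1)/(1+β(Kᵢ−1)) = 0.
g(0) = ΣzᵢKᵢ − 1 = 0.643 and g(1) = 1 − Σzᵢ/Kᵢ = -0.114, so a root lies in (0, 1).
Newton–Raphson from β = 0.5:
  β = 0.500: g = 0.2101, g' = -0.635 → β = 0.831
  β = 0.831: g = 0.0051, g' = -0.648 → β = 0.839
Converged at β = 0.839.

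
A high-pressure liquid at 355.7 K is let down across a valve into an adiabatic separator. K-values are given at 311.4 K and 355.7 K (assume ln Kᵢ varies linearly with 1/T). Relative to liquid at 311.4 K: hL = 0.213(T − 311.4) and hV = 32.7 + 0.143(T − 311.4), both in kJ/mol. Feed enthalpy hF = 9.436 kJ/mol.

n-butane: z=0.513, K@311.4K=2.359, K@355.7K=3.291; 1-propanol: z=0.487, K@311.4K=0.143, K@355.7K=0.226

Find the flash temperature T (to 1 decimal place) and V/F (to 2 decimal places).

T = 315.4 K, V/F = 0.27

Adiabatic flash: solve Rachford–Rice at each trial T, then check hF = ψ·hV(T) + (1−ψ)·hL(T).
  T = 311.4 K: K = (2.359, 0.143), RR gives ψ = 0.240, H_out = 7.856 kJ/mol
  T = 355.7 K: K = (3.291, 0.226), RR gives ψ = 0.450, H_out = 22.762 kJ/mol
  T = 333.5 K: K = (2.816, 0.182), RR gives ψ = 0.359, H_out = 15.902 kJ/mol
  T = 322.4 K: K = (2.584, 0.162), RR gives ψ = 0.305, H_out = 12.077 kJ/mol
  T = 316.9 K: K = (2.471, 0.152), RR gives ψ = 0.274, H_out = 10.032 kJ/mol
  T = 314.1 K: K = (2.414, 0.148), RR gives ψ = 0.257, H_out = 8.942 kJ/mol
  T = 315.5 K: K = (2.442, 0.150), RR gives ψ = 0.266, H_out = 9.492 kJ/mol
Linear interpolation between T = 314.1 (H_out = 8.942) and T = 315.5 (H_out = 9.492) on hF = 9.436 gives T ≈ 315.4 K, at which ψ = 0.27.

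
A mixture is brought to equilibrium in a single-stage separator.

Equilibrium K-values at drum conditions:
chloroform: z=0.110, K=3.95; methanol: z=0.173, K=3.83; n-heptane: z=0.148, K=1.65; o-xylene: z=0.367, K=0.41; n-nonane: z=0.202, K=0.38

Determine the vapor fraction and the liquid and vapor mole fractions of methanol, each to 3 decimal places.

Material balance + equilibrium reduce to Σ zᵢ(Kᵢ−1)/(1+ψ(Kᵢ−1)) = 0.
Check two-phase: ΣzᵢKᵢ = 1.569 > 1 and Σzᵢ/Kᵢ = 1.589 > 1, so g(0) = 0.569 > 0 and g(1) = -0.589 < 0.
Newton iteration, ψ⁰ = 0.5:
  ψ = 0.500: g = -0.0822, g' = -0.850 → ψ = 0.403
  ψ = 0.403: g = 0.0020, g' = -0.899 → ψ = 0.405
Converged at ψ = 0.405.
Compositions from xᵢ = zᵢ/(1+ψ(Kᵢ−1)), yᵢ = Kᵢxᵢ:
  chloroform: x = 0.050, y = 0.198
  methanol: x = 0.081, y = 0.309
  n-heptane: x = 0.117, y = 0.193
  o-xylene: x = 0.482, y = 0.198
  n-nonane: x = 0.270, y = 0.103

ψ = 0.405, x_methanol = 0.081, y_methanol = 0.309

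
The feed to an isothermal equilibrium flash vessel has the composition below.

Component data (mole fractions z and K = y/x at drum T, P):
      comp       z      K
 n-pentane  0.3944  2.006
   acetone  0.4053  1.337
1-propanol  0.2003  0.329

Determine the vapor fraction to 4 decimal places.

ψ = 0.8613

Rachford–Rice: g(ψ) = Σ zᵢ(Kᵢ−1)/(1+ψ(Kᵢ−1)) = 0.
Check two-phase: ΣzᵢKᵢ = 1.3990 > 1 and Σzᵢ/Kᵢ = 1.1086 > 1, so g(0) = 0.3990 > 0 and g(1) = -0.1086 < 0.
Newton iteration, ψ⁰ = 0.41:
  ψ = 0.4100: g = 0.21550, g' = -0.4072 → ψ = 0.9392
  ψ = 0.9392: g = -0.05568, g' = -0.7915 → ψ = 0.8688
  ψ = 0.8688: g = -0.00494, g' = -0.6598 → ψ = 0.8614
  ψ = 0.8614: g = -0.00004, g' = -0.6486 → ψ = 0.8613
Converged at ψ = 0.8613.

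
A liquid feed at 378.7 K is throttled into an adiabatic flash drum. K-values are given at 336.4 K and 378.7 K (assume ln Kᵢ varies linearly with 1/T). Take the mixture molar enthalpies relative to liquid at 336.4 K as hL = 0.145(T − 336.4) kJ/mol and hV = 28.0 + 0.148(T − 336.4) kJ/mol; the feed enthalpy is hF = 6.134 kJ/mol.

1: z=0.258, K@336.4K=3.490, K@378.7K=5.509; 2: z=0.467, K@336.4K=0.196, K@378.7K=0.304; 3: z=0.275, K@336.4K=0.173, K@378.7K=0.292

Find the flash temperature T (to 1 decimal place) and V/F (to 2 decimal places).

Adiabatic flash: solve Rachford–Rice at each trial T, then check hF = ψ·hV(T) + (1−ψ)·hL(T).
  T = 336.4 K: K = (3.490, 0.196, 0.173), RR gives ψ = 0.020, H_out = 0.547 kJ/mol
  T = 378.7 K: K = (5.509, 0.304, 0.292), RR gives ψ = 0.204, H_out = 11.865 kJ/mol
  T = 357.5 K: K = (4.442, 0.247, 0.228), RR gives ψ = 0.124, H_out = 6.538 kJ/mol
  T = 346.9 K: K = (3.950, 0.221, 0.199), RR gives ψ = 0.076, H_out = 3.658 kJ/mol
  T = 352.2 K: K = (4.192, 0.234, 0.213), RR gives ψ = 0.101, H_out = 5.124 kJ/mol
  T = 354.9 K: K = (4.319, 0.241, 0.221), RR gives ψ = 0.113, H_out = 5.850 kJ/mol
  T = 356.2 K: K = (4.380, 0.244, 0.224), RR gives ψ = 0.118, H_out = 6.195 kJ/mol
Linear interpolation between T = 354.9 (H_out = 5.850) and T = 356.2 (H_out = 6.195) on hF = 6.134 gives T ≈ 356.0 K, at which ψ = 0.12.

T = 356.0 K, V/F = 0.12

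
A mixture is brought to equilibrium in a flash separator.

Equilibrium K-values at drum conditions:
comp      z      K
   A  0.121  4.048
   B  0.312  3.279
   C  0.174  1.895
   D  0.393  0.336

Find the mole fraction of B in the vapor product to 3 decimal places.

y_B = 0.394

Material balance + equilibrium reduce to Σ zᵢ(Kᵢ−1)/(1+β(Kᵢ−1)) = 0.
Check two-phase: ΣzᵢKᵢ = 1.975 > 1 and Σzᵢ/Kᵢ = 1.387 > 1, so g(0) = 0.975 > 0 and g(1) = -0.387 < 0.
Iterate (Newton) starting at β = 0.7:
  β = 0.700: g = -0.0002, g' = -1.013 → β = 0.700
Converged at β = 0.700.
Compositions from xᵢ = zᵢ/(1+β(Kᵢ−1)), yᵢ = Kᵢxᵢ:
  A: x = 0.039, y = 0.156
  B: x = 0.120, y = 0.394
  C: x = 0.107, y = 0.203
  D: x = 0.734, y = 0.247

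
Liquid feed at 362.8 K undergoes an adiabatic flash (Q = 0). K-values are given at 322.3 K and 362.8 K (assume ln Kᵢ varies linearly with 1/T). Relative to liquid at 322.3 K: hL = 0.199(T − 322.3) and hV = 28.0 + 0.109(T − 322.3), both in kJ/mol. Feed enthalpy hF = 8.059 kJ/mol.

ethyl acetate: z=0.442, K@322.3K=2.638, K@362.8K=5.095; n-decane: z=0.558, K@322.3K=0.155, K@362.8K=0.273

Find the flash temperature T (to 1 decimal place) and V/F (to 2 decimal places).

Adiabatic flash: solve Rachford–Rice at each trial T, then check hF = ψ·hV(T) + (1−ψ)·hL(T).
  T = 322.3 K: K = (2.638, 0.155), RR gives ψ = 0.182, H_out = 5.108 kJ/mol
  T = 362.8 K: K = (5.095, 0.273), RR gives ψ = 0.472, H_out = 19.548 kJ/mol
  T = 342.6 K: K = (3.741, 0.209), RR gives ψ = 0.355, H_out = 13.343 kJ/mol
  T = 332.5 K: K = (3.161, 0.181), RR gives ψ = 0.282, H_out = 9.654 kJ/mol
  T = 327.4 K: K = (2.892, 0.168), RR gives ψ = 0.236, H_out = 7.518 kJ/mol
  T = 329.9 K: K = (3.022, 0.174), RR gives ψ = 0.259, H_out = 8.594 kJ/mol
  T = 328.6 K: K = (2.954, 0.171), RR gives ψ = 0.247, H_out = 8.042 kJ/mol
Linear interpolation between T = 328.6 (H_out = 8.042) and T = 329.9 (H_out = 8.594) on hF = 8.059 gives T ≈ 328.6 K, at which ψ = 0.25.

T = 328.6 K, V/F = 0.25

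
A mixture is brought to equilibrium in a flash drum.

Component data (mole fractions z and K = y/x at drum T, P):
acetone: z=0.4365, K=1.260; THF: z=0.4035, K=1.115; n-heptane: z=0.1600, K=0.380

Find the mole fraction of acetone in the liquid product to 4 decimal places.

x_acetone = 0.3860

Iterate (Newton) starting at ψ = 0.67:
  ψ = 0.6700: g = -0.02995, g' = -0.2060 → ψ = 0.5246
  ψ = 0.5246: g = -0.00338, g' = -0.1627 → ψ = 0.5038
  ψ = 0.5038: g = -0.00005, g' = -0.1579 → ψ = 0.5035
Converged at ψ = 0.5035.
Compositions from xᵢ = zᵢ/(1+ψ(Kᵢ−1)), yᵢ = Kᵢxᵢ:
  acetone: x = 0.3860, y = 0.4863
  THF: x = 0.3814, y = 0.4253
  n-heptane: x = 0.2326, y = 0.0884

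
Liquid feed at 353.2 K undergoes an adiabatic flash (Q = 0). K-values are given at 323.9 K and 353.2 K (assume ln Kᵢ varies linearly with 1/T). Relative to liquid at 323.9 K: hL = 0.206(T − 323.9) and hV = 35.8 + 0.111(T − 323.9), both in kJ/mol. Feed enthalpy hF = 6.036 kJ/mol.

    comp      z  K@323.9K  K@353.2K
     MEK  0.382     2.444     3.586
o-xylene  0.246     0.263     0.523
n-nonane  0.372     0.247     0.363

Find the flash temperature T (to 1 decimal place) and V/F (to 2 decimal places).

T = 328.5 K, V/F = 0.14

Adiabatic flash: solve Rachford–Rice at each trial T, then check hF = ψ·hV(T) + (1−ψ)·hL(T).
  T = 323.9 K: K = (2.444, 0.263, 0.247), RR gives ψ = 0.084, H_out = 2.995 kJ/mol
  T = 353.2 K: K = (3.586, 0.523, 0.363), RR gives ψ = 0.423, H_out = 20.016 kJ/mol
  T = 338.5 K: K = (2.983, 0.376, 0.302), RR gives ψ = 0.259, H_out = 11.930 kJ/mol
  T = 331.2 K: K = (2.706, 0.316, 0.274), RR gives ψ = 0.176, H_out = 7.683 kJ/mol
  T = 327.5 K: K = (2.571, 0.288, 0.260), RR gives ψ = 0.131, H_out = 5.379 kJ/mol
  T = 329.4 K: K = (2.640, 0.302, 0.267), RR gives ψ = 0.154, H_out = 6.578 kJ/mol
Linear interpolation between T = 327.5 (H_out = 5.379) and T = 329.4 (H_out = 6.578) on hF = 6.036 gives T ≈ 328.5 K, at which ψ = 0.14.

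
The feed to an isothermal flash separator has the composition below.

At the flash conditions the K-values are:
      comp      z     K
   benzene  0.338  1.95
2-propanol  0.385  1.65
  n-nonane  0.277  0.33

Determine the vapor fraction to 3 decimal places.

ψ = 0.724

Rachford–Rice: g(ψ) = Σ zᵢ(Kᵢ−1)/(1+ψ(Kᵢ−1)) = 0.
Check two-phase: ΣzᵢKᵢ = 1.386 > 1 and Σzᵢ/Kᵢ = 1.246 > 1, so g(0) = 0.386 > 0 and g(1) = -0.246 < 0.
Newton iteration, ψ⁰ = 0.5:
  ψ = 0.500: g = 0.1275, g' = -0.514 → ψ = 0.748
  ψ = 0.748: g = -0.0159, g' = -0.678 → ψ = 0.724
Converged at ψ = 0.724.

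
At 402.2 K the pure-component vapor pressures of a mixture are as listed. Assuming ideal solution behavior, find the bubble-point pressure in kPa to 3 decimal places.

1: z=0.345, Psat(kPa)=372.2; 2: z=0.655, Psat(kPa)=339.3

At the bubble point ψ → 0, so ΣzᵢKᵢ = 1 with Kᵢ = Pᵢˢᵃᵗ/P ⇒ P = ΣzᵢPᵢˢᵃᵗ.
P = 0.345·372.2 + 0.655·339.3 = 350.651 kPa

Pbub = 350.651 kPa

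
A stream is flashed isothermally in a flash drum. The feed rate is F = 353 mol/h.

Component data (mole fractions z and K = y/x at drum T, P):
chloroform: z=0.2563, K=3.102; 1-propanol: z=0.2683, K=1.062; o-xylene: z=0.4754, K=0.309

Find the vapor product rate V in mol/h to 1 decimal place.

V = 76.6 mol/h

Let ψ = V/F and solve Σ zᵢ(Kᵢ−1)/(1+ψ(Kᵢ−1)) = 0.
g(0) = ΣzᵢKᵢ − 1 = 0.2269 and g(1) = 1 − Σzᵢ/Kᵢ = -0.8738, so a root lies in (0, 1).
Newton–Raphson from ψ = 0.47:
  ψ = 0.4700: g = -0.19933, g' = -0.7854 → ψ = 0.2162
  ψ = 0.2162: g = 0.00063, g' = -0.8501 → ψ = 0.2169
Converged at ψ = 0.2169.
Then V = ψ·F = 0.2169·353 = 76.6 mol/h and L = F − V = 276.4 mol/h.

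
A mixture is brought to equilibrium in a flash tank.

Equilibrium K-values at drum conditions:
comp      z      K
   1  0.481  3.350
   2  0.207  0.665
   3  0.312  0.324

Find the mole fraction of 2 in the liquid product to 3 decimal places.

Let β = V/F and solve Σ zᵢ(Kᵢ−1)/(1+β(Kᵢ−1)) = 0.
Feasibility: ΣzᵢKᵢ = 1.850, Σzᵢ/Kᵢ = 1.418 — both > 1, two phases present.
Iterate (Newton) starting at β = 0.37:
  β = 0.370: g = 0.2442, g' = -1.044 → β = 0.604
  β = 0.604: g = 0.0239, g' = -0.898 → β = 0.631
  β = 0.631: g = -0.0000, g' = -0.902 → β = 0.630
Converged at β = 0.630.
Compositions from xᵢ = zᵢ/(1+β(Kᵢ−1)), yᵢ = Kᵢxᵢ:
  1: x = 0.194, y = 0.649
  2: x = 0.262, y = 0.175
  3: x = 0.544, y = 0.176

x_2 = 0.262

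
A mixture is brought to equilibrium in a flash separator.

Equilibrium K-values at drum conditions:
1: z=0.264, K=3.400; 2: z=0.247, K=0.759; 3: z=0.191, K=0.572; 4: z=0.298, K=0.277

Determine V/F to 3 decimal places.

V/F = 0.226

Rachford–Rice: g(V/F) = Σ zᵢ(Kᵢ−1)/(1+V/F(Kᵢ−1)) = 0.
g(0) = ΣzᵢKᵢ − 1 = 0.277 and g(1) = 1 − Σzᵢ/Kᵢ = -0.813, so a root lies in (0, 1).
Newton iteration, V/F⁰ = 0.43:
  V/F = 0.430: g = -0.1674, g' = -0.767 → V/F = 0.212
  V/F = 0.212: g = 0.0132, g' = -0.944 → V/F = 0.226
Converged at V/F = 0.226.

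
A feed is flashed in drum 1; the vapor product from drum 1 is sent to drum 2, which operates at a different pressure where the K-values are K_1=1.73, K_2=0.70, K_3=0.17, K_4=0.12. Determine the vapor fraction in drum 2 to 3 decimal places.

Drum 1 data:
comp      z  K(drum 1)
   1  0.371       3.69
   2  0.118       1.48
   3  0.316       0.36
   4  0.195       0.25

Drum 1:
Material balance + equilibrium reduce to Σ zᵢ(Kᵢ−1)/(1+ψ₁(Kᵢ−1)) = 0.
Feasibility: ΣzᵢKᵢ = 1.706, Σzᵢ/Kᵢ = 1.838 — both > 1, two phases present.
Iterate (Newton) starting at ψ₁ = 0.65:
  ψ₁ = 0.650: g = -0.2254, g' = -1.168 → ψ₁ = 0.457
  ψ₁ = 0.457: g = -0.0143, g' = -1.071 → ψ₁ = 0.444
Converged at ψ₁ = 0.444.
Drum-1 compositions:
  1: x = 0.169, y = 0.624
  2: x = 0.097, y = 0.144
  3: x = 0.441, y = 0.159
  4: x = 0.292, y = 0.073
Drum-2 feed = drum-1 vapor: z₂ = (0.6241, 0.1440, 0.1589, 0.0731).
Drum 2:
Newton–Raphson from ψ₂ = 0.42:
  ψ₂ = 0.420: g = -0.0052, g' = -0.612 → ψ₂ = 0.412
  ψ₂ = 0.412: g = -0.0000, g' = -0.605 → ψ₂ = 0.411
Converged at ψ₂ = 0.411.
  1: x = 0.480, y = 0.830
  2: x = 0.164, y = 0.115
  3: x = 0.241, y = 0.041
  4: x = 0.115, y = 0.014

V/F (drum 2) = 0.411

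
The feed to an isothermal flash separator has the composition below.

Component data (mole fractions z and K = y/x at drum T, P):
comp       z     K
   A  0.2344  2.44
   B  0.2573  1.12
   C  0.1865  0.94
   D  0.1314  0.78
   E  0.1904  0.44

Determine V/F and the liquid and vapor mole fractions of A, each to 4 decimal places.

Material balance + equilibrium reduce to Σ zᵢ(Kᵢ−1)/(1+V/F(Kᵢ−1)) = 0.
Check two-phase: ΣzᵢKᵢ = 1.2217 > 1 and Σzᵢ/Kᵢ = 1.1254 > 1, so g(0) = 0.2217 > 0 and g(1) = -0.1254 < 0.
Newton iteration, V/F⁰ = 0.64:
  V/F = 0.6400: g = -0.00714, g' = -0.2892 → V/F = 0.6153
Converged at V/F = 0.6153.
Compositions from xᵢ = zᵢ/(1+V/F(Kᵢ−1)), yᵢ = Kᵢxᵢ:
  A: x = 0.1243, y = 0.3033
  B: x = 0.2396, y = 0.2684
  C: x = 0.1936, y = 0.1820
  D: x = 0.1520, y = 0.1185
  E: x = 0.2905, y = 0.1278

V/F = 0.6153, x_A = 0.1243, y_A = 0.3033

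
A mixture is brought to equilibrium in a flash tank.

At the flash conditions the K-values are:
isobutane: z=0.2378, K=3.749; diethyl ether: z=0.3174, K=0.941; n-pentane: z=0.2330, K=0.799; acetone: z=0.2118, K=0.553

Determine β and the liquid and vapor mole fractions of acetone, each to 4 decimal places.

Let β = V/F and solve Σ zᵢ(Kᵢ−1)/(1+β(Kᵢ−1)) = 0.
Check two-phase: ΣzᵢKᵢ = 1.4935 > 1 and Σzᵢ/Kᵢ = 1.0753 > 1, so g(0) = 0.4935 > 0 and g(1) = -0.0753 < 0.
Newton iteration, β⁰ = 0.51:
  β = 0.5100: g = 0.07803, g' = -0.3953 → β = 0.7074
  β = 0.7074: g = 0.00941, g' = -0.3118 → β = 0.7376
  β = 0.7376: g = 0.00011, g' = -0.3044 → β = 0.7379
Converged at β = 0.7379.
Compositions from xᵢ = zᵢ/(1+β(Kᵢ−1)), yᵢ = Kᵢxᵢ:
  isobutane: x = 0.0785, y = 0.2944
  diethyl ether: x = 0.3318, y = 0.3123
  n-pentane: x = 0.2736, y = 0.2186
  acetone: x = 0.3161, y = 0.1748

β = 0.7379, x_acetone = 0.3161, y_acetone = 0.1748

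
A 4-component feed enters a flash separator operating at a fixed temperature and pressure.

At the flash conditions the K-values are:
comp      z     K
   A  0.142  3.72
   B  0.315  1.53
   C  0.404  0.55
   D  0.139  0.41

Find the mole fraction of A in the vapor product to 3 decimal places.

Newton–Raphson from V/F = 0.46:
  V/F = 0.460: g = -0.0360, g' = -0.486 → V/F = 0.386
  V/F = 0.386: g = 0.0009, g' = -0.512 → V/F = 0.388
Converged at V/F = 0.388.
Compositions from xᵢ = zᵢ/(1+V/F(Kᵢ−1)), yᵢ = Kᵢxᵢ:
  A: x = 0.069, y = 0.257
  B: x = 0.261, y = 0.400
  C: x = 0.489, y = 0.269
  D: x = 0.180, y = 0.074

y_A = 0.257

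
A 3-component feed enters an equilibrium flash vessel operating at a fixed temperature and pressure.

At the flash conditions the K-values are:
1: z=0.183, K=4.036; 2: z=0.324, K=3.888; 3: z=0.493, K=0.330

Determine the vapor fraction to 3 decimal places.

Iterate (Newton) starting at ψ = 0.35:
  ψ = 0.350: g = 0.3032, g' = -1.442 → ψ = 0.560
  ψ = 0.560: g = 0.0344, g' = -1.193 → ψ = 0.589
Converged at ψ = 0.589.

ψ = 0.589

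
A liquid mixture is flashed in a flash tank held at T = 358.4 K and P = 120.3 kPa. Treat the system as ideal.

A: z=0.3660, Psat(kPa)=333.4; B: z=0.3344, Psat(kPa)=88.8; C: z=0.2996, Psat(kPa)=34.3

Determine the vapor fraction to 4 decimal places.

Raoult's law: Kᵢ = Pᵢˢᵃᵗ/P = Pᵢˢᵃᵗ/120.3.
  K_A = 333.4/120.3 = 2.771405, K_B = 88.8/120.3 = 0.738155, K_C = 34.3/120.3 = 0.285121
Material balance + equilibrium reduce to Σ zᵢ(Kᵢ−1)/(1+ψ(Kᵢ−1)) = 0.
Check two-phase: ΣzᵢKᵢ = 1.3466 > 1 and Σzᵢ/Kᵢ = 1.6359 > 1, so g(0) = 0.3466 > 0 and g(1) = -0.6359 < 0.
Iterate (Newton) starting at ψ = 0.41:
  ψ = 0.4100: g = -0.02551, g' = -0.7206 → ψ = 0.3746
  ψ = 0.3746: g = 0.00013, g' = -0.7288 → ψ = 0.3748
Converged at ψ = 0.3748.

ψ = 0.3748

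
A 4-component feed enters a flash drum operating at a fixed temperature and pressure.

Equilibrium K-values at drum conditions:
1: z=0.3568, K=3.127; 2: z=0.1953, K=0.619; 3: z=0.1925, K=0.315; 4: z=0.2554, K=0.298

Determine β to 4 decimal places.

β = 0.2860

Rachford–Rice: g(β) = Σ zᵢ(Kᵢ−1)/(1+β(Kᵢ−1)) = 0.
Check two-phase: ΣzᵢKᵢ = 1.3734 > 1 and Σzᵢ/Kᵢ = 1.8978 > 1, so g(0) = 0.3734 > 0 and g(1) = -0.8978 < 0.
Newton iteration, β⁰ = 0.5:
  β = 0.5000: g = -0.20095, g' = -0.9301 → β = 0.2840
  β = 0.2840: g = 0.00208, g' = -0.9986 → β = 0.2860
Converged at β = 0.2860.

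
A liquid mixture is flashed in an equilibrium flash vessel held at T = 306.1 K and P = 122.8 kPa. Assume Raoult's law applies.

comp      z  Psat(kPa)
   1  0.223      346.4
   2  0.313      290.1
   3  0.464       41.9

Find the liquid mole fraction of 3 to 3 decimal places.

Raoult's law: Kᵢ = Pᵢˢᵃᵗ/P = Pᵢˢᵃᵗ/122.8.
  K_1 = 346.4/122.8 = 2.82085, K_2 = 290.1/122.8 = 2.36238, K_3 = 41.9/122.8 = 0.34121
Rachford–Rice: g(β) = Σ zᵢ(Kᵢ−1)/(1+β(Kᵢ−1)) = 0.
Check two-phase: ΣzᵢKᵢ = 1.527 > 1 and Σzᵢ/Kᵢ = 1.571 > 1, so g(0) = 0.527 > 0 and g(1) = -0.571 < 0.
Iterate (Newton) starting at β = 0.5:
  β = 0.500: g = 0.0104, g' = -0.856 → β = 0.512
Converged at β = 0.512.
Compositions from xᵢ = zᵢ/(1+β(Kᵢ−1)), yᵢ = Kᵢxᵢ:
  1: x = 0.115, y = 0.326
  2: x = 0.184, y = 0.436
  3: x = 0.700, y = 0.239

x_3 = 0.700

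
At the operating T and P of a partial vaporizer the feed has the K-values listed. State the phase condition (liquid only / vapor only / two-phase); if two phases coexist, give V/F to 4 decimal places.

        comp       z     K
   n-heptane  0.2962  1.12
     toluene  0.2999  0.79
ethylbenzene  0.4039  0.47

liquid only

ΣzᵢKᵢ = 0.7585; Σzᵢ/Kᵢ = 1.5034.
Since ΣzᵢKᵢ < 1 the mixture is below its bubble point — single liquid phase.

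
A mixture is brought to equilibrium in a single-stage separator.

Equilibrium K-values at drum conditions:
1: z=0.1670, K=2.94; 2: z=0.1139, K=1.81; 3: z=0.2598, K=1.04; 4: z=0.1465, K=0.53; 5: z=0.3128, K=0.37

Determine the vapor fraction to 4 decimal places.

ψ = 0.2379

Let ψ = V/F and solve Σ zᵢ(Kᵢ−1)/(1+ψ(Kᵢ−1)) = 0.
g(0) = ΣzᵢKᵢ − 1 = 0.1607 and g(1) = 1 − Σzᵢ/Kᵢ = -0.4914, so a root lies in (0, 1).
Iterate (Newton) starting at ψ = 0.5:
  ψ = 0.5000: g = -0.13738, g' = -0.5201 → ψ = 0.2359
  ψ = 0.2359: g = 0.00114, g' = -0.5611 → ψ = 0.2379
Converged at ψ = 0.2379.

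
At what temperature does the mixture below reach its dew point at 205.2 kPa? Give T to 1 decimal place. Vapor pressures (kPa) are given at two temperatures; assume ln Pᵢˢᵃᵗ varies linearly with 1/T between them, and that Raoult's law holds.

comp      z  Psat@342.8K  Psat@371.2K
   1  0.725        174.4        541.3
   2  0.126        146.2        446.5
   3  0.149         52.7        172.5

T = 354.0 K

Dew-point temperature: Σzᵢ·P/Pᵢˢᵃᵗ(T) = 1. Interpolate ln Pᵢˢᵃᵗ = aᵢ + bᵢ/T.
  T = 342.8 K: ΣzᵢP/Pᵢˢᵃᵗ = 1.6101
  T = 371.2 K: ΣzᵢP/Pᵢˢᵃᵗ = 0.5100
  T = 357.0 K: ΣzᵢP/Pᵢˢᵃᵗ = 0.8856
  T = 349.9 K: ΣzᵢP/Pᵢˢᵃᵗ = 1.1868
  T = 353.4 K: ΣzᵢP/Pᵢˢᵃᵗ = 1.0258
  T = 355.2 K: ΣzᵢP/Pᵢˢᵃᵗ = 0.9528
Interpolating between 353.4 K and 355.2 K gives T ≈ 354.0 K.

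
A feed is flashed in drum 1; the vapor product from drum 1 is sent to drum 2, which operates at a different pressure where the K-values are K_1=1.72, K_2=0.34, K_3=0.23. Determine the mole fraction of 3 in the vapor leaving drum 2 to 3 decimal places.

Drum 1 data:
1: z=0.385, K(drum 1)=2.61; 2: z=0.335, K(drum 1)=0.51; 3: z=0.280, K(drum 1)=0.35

y_3 (drum 2) = 0.046

Drum 1:
Material balance + equilibrium reduce to Σ zᵢ(Kᵢ−1)/(1+ψ₁(Kᵢ−1)) = 0.
Check two-phase: ΣzᵢKᵢ = 1.274 > 1 and Σzᵢ/Kᵢ = 1.604 > 1, so g(0) = 0.274 > 0 and g(1) = -0.604 < 0.
Iterate (Newton) starting at ψ₁ = 0.5:
  ψ₁ = 0.500: g = -0.1436, g' = -0.707 → ψ₁ = 0.297
  ψ₁ = 0.297: g = 0.0018, g' = -0.749 → ψ₁ = 0.299
Converged at ψ₁ = 0.299.
Drum-1 compositions:
  1: x = 0.260, y = 0.678
  2: x = 0.393, y = 0.200
  3: x = 0.348, y = 0.122
Drum-2 feed = drum-1 vapor: z₂ = (0.6781, 0.2002, 0.1217).
Drum 2:
Material balance + equilibrium reduce to Σ zᵢ(Kᵢ−1)/(1+ψ₂(Kᵢ−1)) = 0.
Check two-phase: ΣzᵢKᵢ = 1.262 > 1 and Σzᵢ/Kᵢ = 1.512 > 1, so g(0) = 0.262 > 0 and g(1) = -0.512 < 0.
Newton–Raphson from ψ₂ = 0.5:
  ψ₂ = 0.500: g = 0.0095, g' = -0.575 → ψ₂ = 0.516
Converged at ψ₂ = 0.516.
  1: x = 0.494, y = 0.850
  2: x = 0.304, y = 0.103
  3: x = 0.202, y = 0.046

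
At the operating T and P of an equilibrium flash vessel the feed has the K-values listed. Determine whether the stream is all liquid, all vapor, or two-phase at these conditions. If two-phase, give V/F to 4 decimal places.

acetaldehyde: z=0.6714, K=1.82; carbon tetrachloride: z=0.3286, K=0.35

two-phase, V/F = 0.6322

ΣzᵢKᵢ = 1.3370; Σzᵢ/Kᵢ = 1.3078.
Both exceed 1, so a two-phase solution exists.
Rachford–Rice: g(ψ) = Σ zᵢ(Kᵢ−1)/(1+ψ(Kᵢ−1)) = 0.
Binary case is linear: z₁(K₁−1)(1+ψ(K₂−1)) + z₂(K₂−1)(1+ψ(K₁−1)) = 0
⇒ ψ = [z₁(K₁−1)+z₂(K₂−1)] / [−(K₁−1)(K₂−1)] = 0.33696/0.53300 = 0.6322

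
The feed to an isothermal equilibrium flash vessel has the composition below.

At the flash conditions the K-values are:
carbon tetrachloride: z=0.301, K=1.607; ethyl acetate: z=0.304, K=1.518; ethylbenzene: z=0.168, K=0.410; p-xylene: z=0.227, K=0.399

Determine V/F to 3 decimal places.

V/F = 0.311

Rachford–Rice: g(V/F) = Σ zᵢ(Kᵢ−1)/(1+V/F(Kᵢ−1)) = 0.
g(0) = ΣzᵢKᵢ − 1 = 0.105 and g(1) = 1 − Σzᵢ/Kᵢ = -0.366, so a root lies in (0, 1).
Newton–Raphson from V/F = 0.5:
  V/F = 0.500: g = -0.0704, g' = -0.402 → V/F = 0.325
  V/F = 0.325: g = -0.0048, g' = -0.353 → V/F = 0.311
Converged at V/F = 0.311.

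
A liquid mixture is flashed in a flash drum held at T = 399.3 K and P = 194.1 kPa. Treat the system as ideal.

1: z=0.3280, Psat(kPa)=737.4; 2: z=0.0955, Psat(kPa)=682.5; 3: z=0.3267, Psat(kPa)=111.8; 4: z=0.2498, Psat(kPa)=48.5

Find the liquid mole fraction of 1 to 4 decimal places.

x_1 = 0.1346

Raoult's law: Kᵢ = Pᵢˢᵃᵗ/P = Pᵢˢᵃᵗ/194.1.
  K_1 = 737.4/194.1 = 3.799073, K_2 = 682.5/194.1 = 3.516229, K_3 = 111.8/194.1 = 0.575992, K_4 = 48.5/194.1 = 0.249871
Newton–Raphson from V/F = 0.39:
  V/F = 0.3900: g = 0.12938, g' = -1.1066 → V/F = 0.5069
  V/F = 0.5069: g = 0.00635, g' = -1.0172 → V/F = 0.5132
Converged at V/F = 0.5132.
Compositions from xᵢ = zᵢ/(1+V/F(Kᵢ−1)), yᵢ = Kᵢxᵢ:
  1: x = 0.1346, y = 0.5115
  2: x = 0.0417, y = 0.1466
  3: x = 0.4176, y = 0.2405
  4: x = 0.4061, y = 0.1015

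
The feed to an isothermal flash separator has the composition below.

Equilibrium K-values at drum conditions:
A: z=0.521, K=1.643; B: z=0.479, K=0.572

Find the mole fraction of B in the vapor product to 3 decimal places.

y_B = 0.343

Material balance + equilibrium reduce to Σ zᵢ(Kᵢ−1)/(1+ψ(Kᵢ−1)) = 0.
Feasibility: ΣzᵢKᵢ = 1.130, Σzᵢ/Kᵢ = 1.155 — both > 1, two phases present.
Newton–Raphson from ψ = 0.62:
  ψ = 0.620: g = -0.0395, g' = -0.273 → ψ = 0.475
  ψ = 0.475: g = -0.0007, g' = -0.265 → ψ = 0.472
Converged at ψ = 0.472.
Compositions from xᵢ = zᵢ/(1+ψ(Kᵢ−1)), yᵢ = Kᵢxᵢ:
  A: x = 0.400, y = 0.657
  B: x = 0.600, y = 0.343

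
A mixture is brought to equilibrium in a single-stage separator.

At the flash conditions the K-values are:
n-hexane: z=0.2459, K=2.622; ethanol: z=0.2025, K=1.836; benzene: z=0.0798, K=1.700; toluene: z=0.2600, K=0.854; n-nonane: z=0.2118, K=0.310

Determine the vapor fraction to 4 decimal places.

Let ψ = V/F and solve Σ zᵢ(Kᵢ−1)/(1+ψ(Kᵢ−1)) = 0.
Feasibility: ΣzᵢKᵢ = 1.4399, Σzᵢ/Kᵢ = 1.2387 — both > 1, two phases present.
Newton iteration, ψ⁰ = 0.5:
  ψ = 0.5000: g = 0.11693, g' = -0.5306 → ψ = 0.7204
  ψ = 0.7204: g = -0.00628, g' = -0.6156 → ψ = 0.7102
  ψ = 0.7102: g = -0.00004, g' = -0.6075 → ψ = 0.7101
Converged at ψ = 0.7101.

ψ = 0.7101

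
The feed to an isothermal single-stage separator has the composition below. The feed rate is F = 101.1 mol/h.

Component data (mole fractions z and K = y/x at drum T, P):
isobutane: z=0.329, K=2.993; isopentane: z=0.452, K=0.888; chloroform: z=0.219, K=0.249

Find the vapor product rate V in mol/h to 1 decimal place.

V = 52.3 mol/h

Material balance + equilibrium reduce to Σ zᵢ(Kᵢ−1)/(1+β(Kᵢ−1)) = 0.
Feasibility: ΣzᵢKᵢ = 1.441, Σzᵢ/Kᵢ = 1.498 — both > 1, two phases present.
Newton–Raphson from β = 0.5:
  β = 0.500: g = 0.0114, g' = -0.651 → β = 0.518
Converged at β = 0.518.
Then V = β·F = 0.5175·101.1 = 52.3 mol/h and L = F − V = 48.8 mol/h.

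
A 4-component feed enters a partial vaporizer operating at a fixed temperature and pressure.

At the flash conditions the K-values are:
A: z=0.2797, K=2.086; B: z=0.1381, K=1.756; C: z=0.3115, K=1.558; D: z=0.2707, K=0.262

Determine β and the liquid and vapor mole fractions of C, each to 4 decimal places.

Material balance + equilibrium reduce to Σ zᵢ(Kᵢ−1)/(1+β(Kᵢ−1)) = 0.
Feasibility: ΣzᵢKᵢ = 1.3822, Σzᵢ/Kᵢ = 1.4459 — both > 1, two phases present.
Iterate (Newton) starting at β = 0.5:
  β = 0.5000: g = 0.09192, g' = -0.6097 → β = 0.6508
  β = 0.6508: g = -0.00892, g' = -0.7467 → β = 0.6388
  β = 0.6388: g = -0.00009, g' = -0.7313 → β = 0.6387
Converged at β = 0.6387.
Compositions from xᵢ = zᵢ/(1+β(Kᵢ−1)), yᵢ = Kᵢxᵢ:
  A: x = 0.1651, y = 0.3445
  B: x = 0.0931, y = 0.1635
  C: x = 0.2297, y = 0.3578
  D: x = 0.5121, y = 0.1342

β = 0.6387, x_C = 0.2297, y_C = 0.3578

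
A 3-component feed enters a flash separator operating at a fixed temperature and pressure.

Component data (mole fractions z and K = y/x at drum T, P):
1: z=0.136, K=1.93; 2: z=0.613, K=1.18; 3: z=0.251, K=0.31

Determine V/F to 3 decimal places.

V/F = 0.246

Material balance + equilibrium reduce to Σ zᵢ(Kᵢ−1)/(1+V/F(Kᵢ−1)) = 0.
Feasibility: ΣzᵢKᵢ = 1.064, Σzᵢ/Kᵢ = 1.400 — both > 1, two phases present.
Newton–Raphson from V/F = 0.5:
  V/F = 0.500: g = -0.0768, g' = -0.350 → V/F = 0.280
  V/F = 0.280: g = -0.0094, g' = -0.276 → V/F = 0.246
Converged at V/F = 0.246.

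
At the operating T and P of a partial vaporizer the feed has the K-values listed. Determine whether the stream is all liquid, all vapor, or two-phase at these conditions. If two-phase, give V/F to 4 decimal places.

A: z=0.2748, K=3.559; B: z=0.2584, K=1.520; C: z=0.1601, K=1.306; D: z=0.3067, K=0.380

ΣzᵢKᵢ = 1.6964; Σzᵢ/Kᵢ = 1.1769.
Both exceed 1, so a two-phase solution exists.
Material balance + equilibrium reduce to Σ zᵢ(Kᵢ−1)/(1+ψ(Kᵢ−1)) = 0.
Iterate (Newton) starting at ψ = 0.5:
  ψ = 0.5000: g = 0.18204, g' = -0.6492 → ψ = 0.7804
  ψ = 0.7804: g = 0.00136, g' = -0.6880 → ψ = 0.7824
Converged at ψ = 0.7824.

two-phase, V/F = 0.7824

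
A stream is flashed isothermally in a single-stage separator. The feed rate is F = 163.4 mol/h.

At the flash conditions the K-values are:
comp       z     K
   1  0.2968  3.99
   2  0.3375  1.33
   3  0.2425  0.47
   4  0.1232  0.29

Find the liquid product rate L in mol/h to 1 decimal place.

Newton iteration, β⁰ = 0.31:
  β = 0.3100: g = 0.29564, g' = -0.9445 → β = 0.6230
  β = 0.6230: g = 0.05364, g' = -0.7006 → β = 0.6996
  β = 0.6996: g = -0.00053, g' = -0.7191 → β = 0.6988
Converged at β = 0.6988.
Then V = β·F = 0.6988·163.4 = 114.2 mol/h and L = F − V = 49.2 mol/h.

L = 49.2 mol/h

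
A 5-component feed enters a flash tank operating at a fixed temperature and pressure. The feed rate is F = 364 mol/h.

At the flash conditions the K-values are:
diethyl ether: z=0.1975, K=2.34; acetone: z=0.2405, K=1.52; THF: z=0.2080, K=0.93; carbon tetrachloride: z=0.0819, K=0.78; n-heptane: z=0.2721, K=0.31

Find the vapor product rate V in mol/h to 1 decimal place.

Let ψ = V/F and solve Σ zᵢ(Kᵢ−1)/(1+ψ(Kᵢ−1)) = 0.
g(0) = ΣzᵢKᵢ − 1 = 0.1694 and g(1) = 1 − Σzᵢ/Kᵢ = -0.4490, so a root lies in (0, 1).
Iterate (Newton) starting at ψ = 0.5:
  ψ = 0.5000: g = -0.06425, g' = -0.4762 → ψ = 0.3651
  ψ = 0.3651: g = -0.00268, g' = -0.4431 → ψ = 0.3590
Converged at ψ = 0.3590.
Then V = ψ·F = 0.3590·364 = 130.7 mol/h and L = F − V = 233.3 mol/h.

V = 130.7 mol/h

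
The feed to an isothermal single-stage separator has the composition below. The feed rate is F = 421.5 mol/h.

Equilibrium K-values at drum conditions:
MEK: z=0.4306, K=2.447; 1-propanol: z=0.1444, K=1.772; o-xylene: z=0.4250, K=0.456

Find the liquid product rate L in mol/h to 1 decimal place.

Rachford–Rice: g(β) = Σ zᵢ(Kᵢ−1)/(1+β(Kᵢ−1)) = 0.
Feasibility: ΣzᵢKᵢ = 1.5034, Σzᵢ/Kᵢ = 1.1895 — both > 1, two phases present.
Newton iteration, β⁰ = 0.5:
  β = 0.5000: g = 0.12437, g' = -0.5856 → β = 0.7124
  β = 0.7124: g = 0.00125, g' = -0.5897 → β = 0.7145
Converged at β = 0.7145.
Then V = β·F = 0.7145·421.5 = 301.2 mol/h and L = F − V = 120.3 mol/h.

L = 120.3 mol/h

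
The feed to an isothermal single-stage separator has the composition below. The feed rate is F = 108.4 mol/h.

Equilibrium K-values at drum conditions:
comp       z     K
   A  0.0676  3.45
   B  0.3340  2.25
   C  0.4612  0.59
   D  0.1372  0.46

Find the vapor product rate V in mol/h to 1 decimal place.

V = 52.4 mol/h

Rachford–Rice: g(V/F) = Σ zᵢ(Kᵢ−1)/(1+V/F(Kᵢ−1)) = 0.
g(0) = ΣzᵢKᵢ − 1 = 0.3199 and g(1) = 1 − Σzᵢ/Kᵢ = -0.2480, so a root lies in (0, 1).
Iterate (Newton) starting at V/F = 0.5:
  V/F = 0.5000: g = -0.00798, g' = -0.4773 → V/F = 0.4833
  V/F = 0.4833: g = 0.00004, g' = -0.4817 → V/F = 0.4834
Converged at V/F = 0.4834.
Then V = V/F·F = 0.4834·108.4 = 52.4 mol/h and L = F − V = 56.0 mol/h.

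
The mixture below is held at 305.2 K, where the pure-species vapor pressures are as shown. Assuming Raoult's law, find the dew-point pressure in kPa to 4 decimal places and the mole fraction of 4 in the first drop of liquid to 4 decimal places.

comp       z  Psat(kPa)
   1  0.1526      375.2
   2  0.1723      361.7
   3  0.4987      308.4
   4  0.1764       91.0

Pdew = 225.2965 kPa, x_4 = 0.4367

At the dew point ψ → 1, so Σzᵢ/Kᵢ = 1 with Kᵢ = Pᵢˢᵃᵗ/P ⇒ 1/P = Σzᵢ/Pᵢˢᵃᵗ.
1/P = 0.1526/375.2 + 0.1723/361.7 + 0.4987/308.4 + 0.1764/91.0 = 0.0044386 ⇒ P = 225.2965 kPa
xᵢ = zᵢP/Pᵢˢᵃᵗ ⇒ x_4 = 0.1764·225.2965/91.0 = 0.4367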